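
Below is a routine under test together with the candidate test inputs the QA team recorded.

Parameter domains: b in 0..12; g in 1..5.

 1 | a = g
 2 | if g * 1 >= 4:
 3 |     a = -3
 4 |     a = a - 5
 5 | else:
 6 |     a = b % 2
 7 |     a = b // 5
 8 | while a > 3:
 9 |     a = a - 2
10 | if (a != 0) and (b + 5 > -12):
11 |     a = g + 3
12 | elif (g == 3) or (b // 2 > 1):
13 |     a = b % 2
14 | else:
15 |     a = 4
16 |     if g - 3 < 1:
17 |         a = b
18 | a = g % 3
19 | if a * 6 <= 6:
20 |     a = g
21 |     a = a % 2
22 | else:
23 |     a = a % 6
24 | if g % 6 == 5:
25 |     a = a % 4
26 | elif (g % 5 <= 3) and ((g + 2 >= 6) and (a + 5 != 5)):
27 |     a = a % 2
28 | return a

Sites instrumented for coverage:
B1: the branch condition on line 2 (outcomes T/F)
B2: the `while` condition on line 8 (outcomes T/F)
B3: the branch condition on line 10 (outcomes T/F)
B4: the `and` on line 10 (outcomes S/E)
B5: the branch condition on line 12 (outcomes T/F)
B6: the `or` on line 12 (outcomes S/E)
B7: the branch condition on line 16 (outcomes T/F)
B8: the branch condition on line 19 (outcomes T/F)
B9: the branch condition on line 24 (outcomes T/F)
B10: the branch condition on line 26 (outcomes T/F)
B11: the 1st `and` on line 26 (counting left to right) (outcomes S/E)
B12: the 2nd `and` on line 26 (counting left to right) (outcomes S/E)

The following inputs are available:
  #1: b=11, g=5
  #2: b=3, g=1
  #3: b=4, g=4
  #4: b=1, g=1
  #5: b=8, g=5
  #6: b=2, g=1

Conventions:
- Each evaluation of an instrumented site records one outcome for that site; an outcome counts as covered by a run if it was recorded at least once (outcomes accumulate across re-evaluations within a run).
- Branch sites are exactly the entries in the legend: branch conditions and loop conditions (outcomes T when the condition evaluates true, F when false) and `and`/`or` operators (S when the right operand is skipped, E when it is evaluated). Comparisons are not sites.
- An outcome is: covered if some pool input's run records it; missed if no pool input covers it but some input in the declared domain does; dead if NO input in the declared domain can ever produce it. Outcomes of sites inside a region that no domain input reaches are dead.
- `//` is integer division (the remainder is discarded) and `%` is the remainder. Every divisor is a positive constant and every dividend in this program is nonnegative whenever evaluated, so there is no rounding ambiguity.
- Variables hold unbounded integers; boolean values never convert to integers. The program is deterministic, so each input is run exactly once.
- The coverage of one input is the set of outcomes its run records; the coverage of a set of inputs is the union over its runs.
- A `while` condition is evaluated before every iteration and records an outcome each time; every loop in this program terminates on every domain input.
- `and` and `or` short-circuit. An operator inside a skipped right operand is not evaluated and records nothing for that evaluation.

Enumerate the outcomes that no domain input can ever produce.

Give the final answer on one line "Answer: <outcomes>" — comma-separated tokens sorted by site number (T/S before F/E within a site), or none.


exhaustive pass over the 65-input domain:
  B2=T: zero occurrences over every domain input -> dead
  B7=F: zero occurrences over every domain input -> dead
  B10=T: zero occurrences over every domain input -> dead
  B12=E: zero occurrences over every domain input -> dead
  reachable outcomes have witnesses, e.g. B1=T (e.g. b=0, g=4), B1=F (e.g. b=0, g=1), B2=F (e.g. b=0, g=1), B3=T (e.g. b=0, g=4)
Answer: B2=T, B7=F, B10=T, B12=E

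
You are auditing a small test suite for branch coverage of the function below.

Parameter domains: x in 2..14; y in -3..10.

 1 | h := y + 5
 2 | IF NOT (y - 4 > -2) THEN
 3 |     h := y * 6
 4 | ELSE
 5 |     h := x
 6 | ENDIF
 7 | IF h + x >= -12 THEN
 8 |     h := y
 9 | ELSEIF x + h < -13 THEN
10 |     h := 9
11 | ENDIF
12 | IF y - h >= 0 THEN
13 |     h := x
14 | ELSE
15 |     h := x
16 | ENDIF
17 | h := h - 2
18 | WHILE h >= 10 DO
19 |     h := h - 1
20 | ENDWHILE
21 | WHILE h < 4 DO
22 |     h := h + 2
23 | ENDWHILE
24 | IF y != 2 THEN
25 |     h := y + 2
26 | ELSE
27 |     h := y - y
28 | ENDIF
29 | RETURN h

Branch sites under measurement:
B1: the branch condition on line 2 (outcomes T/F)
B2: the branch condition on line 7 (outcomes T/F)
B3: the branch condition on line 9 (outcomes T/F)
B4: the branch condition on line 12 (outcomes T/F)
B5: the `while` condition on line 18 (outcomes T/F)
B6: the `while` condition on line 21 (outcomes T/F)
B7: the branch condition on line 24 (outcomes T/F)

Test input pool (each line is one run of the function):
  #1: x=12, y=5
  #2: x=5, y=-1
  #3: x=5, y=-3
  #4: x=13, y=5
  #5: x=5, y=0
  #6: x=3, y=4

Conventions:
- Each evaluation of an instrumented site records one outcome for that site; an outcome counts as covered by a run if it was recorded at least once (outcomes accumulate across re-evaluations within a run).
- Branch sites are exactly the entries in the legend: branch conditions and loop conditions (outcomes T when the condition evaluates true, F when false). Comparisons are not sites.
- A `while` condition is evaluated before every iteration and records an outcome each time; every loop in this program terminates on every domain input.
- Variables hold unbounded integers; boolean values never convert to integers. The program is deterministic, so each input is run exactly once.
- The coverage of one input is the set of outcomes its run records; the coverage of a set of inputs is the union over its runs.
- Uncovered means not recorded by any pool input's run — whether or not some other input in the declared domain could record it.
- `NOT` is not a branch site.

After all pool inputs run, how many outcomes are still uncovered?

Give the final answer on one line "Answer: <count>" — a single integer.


input #1 (x=12, y=5): events B1->F, B2->T, B4->T, B5->T, B5->F, B6->F, B7->T; covers B1=F, B2=T, B4=T, B5=T, B5=F, B6=F, B7=T
input #2 (x=5, y=-1): events B1->T, B2->T, B4->T, B5->F, B6->T, B6->F, B7->T; covers B1=T, B2=T, B4=T, B5=F, B6=T, B6=F, B7=T
input #3 (x=5, y=-3): events B1->T, B2->F, B3->F, B4->T, B5->F, B6->T, B6->F, B7->T; covers B1=T, B2=F, B3=F, B4=T, B5=F, B6=T, B6=F, B7=T
input #4 (x=13, y=5): events B1->F, B2->T, B4->T, B5->T, B5->T, B5->F, B6->F, B7->T; covers B1=F, B2=T, B4=T, B5=T, B5=F, B6=F, B7=T
input #5 (x=5, y=0): events B1->T, B2->T, B4->T, B5->F, B6->T, B6->F, B7->T; covers B1=T, B2=T, B4=T, B5=F, B6=T, B6=F, B7=T
input #6 (x=3, y=4): events B1->F, B2->T, B4->T, B5->F, B6->T, B6->T, B6->F, B7->T; covers B1=F, B2=T, B4=T, B5=F, B6=T, B6=F, B7=T
union over the pool: B1=T, B1=F, B2=T, B2=F, B3=F, B4=T, B5=T, B5=F, B6=T, B6=F, B7=T
uncovered (3 of 14): B3=T, B4=F, B7=F
Answer: 3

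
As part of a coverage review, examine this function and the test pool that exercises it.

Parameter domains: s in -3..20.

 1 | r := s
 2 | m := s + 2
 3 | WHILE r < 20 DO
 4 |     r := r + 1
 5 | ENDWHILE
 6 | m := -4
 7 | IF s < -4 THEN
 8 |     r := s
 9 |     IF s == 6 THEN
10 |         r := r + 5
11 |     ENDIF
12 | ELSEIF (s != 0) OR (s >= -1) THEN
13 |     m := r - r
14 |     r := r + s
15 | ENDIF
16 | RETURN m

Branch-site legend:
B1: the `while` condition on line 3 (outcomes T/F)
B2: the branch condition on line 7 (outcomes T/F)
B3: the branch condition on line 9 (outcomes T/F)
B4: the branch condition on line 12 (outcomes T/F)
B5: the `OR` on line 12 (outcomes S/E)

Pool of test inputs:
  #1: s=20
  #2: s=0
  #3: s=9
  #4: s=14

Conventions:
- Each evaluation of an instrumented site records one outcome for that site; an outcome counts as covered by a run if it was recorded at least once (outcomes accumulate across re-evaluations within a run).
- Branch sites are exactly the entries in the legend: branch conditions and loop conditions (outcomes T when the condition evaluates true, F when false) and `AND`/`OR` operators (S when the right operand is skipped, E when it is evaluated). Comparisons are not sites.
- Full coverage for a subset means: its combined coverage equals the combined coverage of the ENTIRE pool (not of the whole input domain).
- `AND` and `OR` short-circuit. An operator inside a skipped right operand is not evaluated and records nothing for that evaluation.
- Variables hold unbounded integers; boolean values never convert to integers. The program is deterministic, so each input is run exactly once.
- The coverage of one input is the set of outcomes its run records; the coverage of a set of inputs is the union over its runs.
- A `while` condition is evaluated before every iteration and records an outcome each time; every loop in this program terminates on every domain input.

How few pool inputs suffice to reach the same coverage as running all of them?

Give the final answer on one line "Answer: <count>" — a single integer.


input #1 (s=20): events B1->F, B2->F, B5->S, B4->T; covers B1=F, B2=F, B4=T, B5=S
input #2 (s=0): events B1->T, B1->T, B1->T, B1->T, B1->T, B1->T, B1->T, B1->T, B1->T, B1->T, B1->T, B1->T, B1->T, B1->T, ...; covers B1=T, B1=F, B2=F, B4=T, B5=E
input #3 (s=9): events B1->T, B1->T, B1->T, B1->T, B1->T, B1->T, B1->T, B1->T, B1->T, B1->T, B1->T, B1->F, B2->F, B5->S, ...; covers B1=T, B1=F, B2=F, B4=T, B5=S
input #4 (s=14): events B1->T, B1->T, B1->T, B1->T, B1->T, B1->T, B1->F, B2->F, B5->S, B4->T; covers B1=T, B1=F, B2=F, B4=T, B5=S
pool-wide coverage (6 outcomes): B1=T, B1=F, B2=F, B4=T, B5=S, B5=E
size 1 is not enough: best union over all size-1 subsets is 5/6
at size 2, {1, 2} reaches all 6 outcomes; every lexicographically earlier size-2 subset fails
Answer: 2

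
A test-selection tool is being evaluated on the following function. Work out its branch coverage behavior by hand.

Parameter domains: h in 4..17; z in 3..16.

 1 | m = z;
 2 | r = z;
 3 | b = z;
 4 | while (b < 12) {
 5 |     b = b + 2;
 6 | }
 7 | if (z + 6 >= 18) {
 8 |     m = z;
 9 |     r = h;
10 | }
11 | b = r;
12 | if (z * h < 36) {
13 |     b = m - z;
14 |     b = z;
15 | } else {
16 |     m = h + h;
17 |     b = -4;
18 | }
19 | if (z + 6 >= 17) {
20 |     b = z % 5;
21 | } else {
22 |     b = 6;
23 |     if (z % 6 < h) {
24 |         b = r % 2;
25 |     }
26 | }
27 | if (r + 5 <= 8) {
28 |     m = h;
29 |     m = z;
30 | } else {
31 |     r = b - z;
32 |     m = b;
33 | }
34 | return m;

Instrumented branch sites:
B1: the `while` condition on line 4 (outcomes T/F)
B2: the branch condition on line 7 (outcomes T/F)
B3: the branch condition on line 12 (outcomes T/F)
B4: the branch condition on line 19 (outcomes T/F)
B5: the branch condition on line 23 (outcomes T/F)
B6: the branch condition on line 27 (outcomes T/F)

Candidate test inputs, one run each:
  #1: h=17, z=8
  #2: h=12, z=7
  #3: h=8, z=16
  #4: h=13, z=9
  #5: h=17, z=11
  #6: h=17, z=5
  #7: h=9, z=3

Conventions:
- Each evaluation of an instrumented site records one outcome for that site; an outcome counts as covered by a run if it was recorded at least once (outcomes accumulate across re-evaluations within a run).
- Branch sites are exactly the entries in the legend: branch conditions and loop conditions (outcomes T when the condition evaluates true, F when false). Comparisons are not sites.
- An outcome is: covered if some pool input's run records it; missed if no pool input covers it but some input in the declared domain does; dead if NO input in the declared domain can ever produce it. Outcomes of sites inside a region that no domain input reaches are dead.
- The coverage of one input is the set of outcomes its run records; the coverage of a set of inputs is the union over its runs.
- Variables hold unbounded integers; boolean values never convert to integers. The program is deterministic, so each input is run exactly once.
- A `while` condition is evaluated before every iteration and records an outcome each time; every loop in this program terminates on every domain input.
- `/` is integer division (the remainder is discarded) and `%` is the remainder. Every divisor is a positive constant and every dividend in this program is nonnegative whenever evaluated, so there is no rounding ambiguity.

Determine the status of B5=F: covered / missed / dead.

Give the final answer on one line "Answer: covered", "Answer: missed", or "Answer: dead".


no pool input records B5=F
but domain input (h=4, z=4) does record it -> reachable, so missed
Answer: missed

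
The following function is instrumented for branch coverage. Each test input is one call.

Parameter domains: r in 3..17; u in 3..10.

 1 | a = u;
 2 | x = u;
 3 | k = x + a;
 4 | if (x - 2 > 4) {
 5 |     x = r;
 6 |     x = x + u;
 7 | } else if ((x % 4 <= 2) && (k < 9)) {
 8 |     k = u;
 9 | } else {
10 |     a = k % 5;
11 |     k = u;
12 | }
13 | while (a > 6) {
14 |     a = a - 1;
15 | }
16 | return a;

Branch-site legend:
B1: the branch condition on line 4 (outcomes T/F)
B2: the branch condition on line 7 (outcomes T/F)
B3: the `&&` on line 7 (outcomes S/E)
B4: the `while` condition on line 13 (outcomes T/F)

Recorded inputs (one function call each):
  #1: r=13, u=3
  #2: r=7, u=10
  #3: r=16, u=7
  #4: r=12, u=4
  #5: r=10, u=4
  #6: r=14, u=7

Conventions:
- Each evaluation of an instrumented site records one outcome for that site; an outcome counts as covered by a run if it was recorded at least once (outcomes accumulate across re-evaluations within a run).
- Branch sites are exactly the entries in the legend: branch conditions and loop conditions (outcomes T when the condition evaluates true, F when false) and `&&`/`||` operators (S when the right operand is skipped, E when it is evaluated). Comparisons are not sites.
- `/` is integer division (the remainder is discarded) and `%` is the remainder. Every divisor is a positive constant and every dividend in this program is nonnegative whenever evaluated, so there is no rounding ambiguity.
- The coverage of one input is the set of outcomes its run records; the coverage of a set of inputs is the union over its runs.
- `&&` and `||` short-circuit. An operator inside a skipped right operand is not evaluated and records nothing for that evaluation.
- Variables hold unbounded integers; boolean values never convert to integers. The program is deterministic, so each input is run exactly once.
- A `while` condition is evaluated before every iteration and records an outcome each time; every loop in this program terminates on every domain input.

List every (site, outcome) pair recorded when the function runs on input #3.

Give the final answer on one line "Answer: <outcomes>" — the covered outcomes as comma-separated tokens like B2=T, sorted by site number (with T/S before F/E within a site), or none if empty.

Running input #3 (r=16, u=7), event by event:
  B1->T, B4->T, B4->F
deduplicating events, the covered set is: B1=T, B4=T, B4=F

Answer: B1=T, B4=T, B4=F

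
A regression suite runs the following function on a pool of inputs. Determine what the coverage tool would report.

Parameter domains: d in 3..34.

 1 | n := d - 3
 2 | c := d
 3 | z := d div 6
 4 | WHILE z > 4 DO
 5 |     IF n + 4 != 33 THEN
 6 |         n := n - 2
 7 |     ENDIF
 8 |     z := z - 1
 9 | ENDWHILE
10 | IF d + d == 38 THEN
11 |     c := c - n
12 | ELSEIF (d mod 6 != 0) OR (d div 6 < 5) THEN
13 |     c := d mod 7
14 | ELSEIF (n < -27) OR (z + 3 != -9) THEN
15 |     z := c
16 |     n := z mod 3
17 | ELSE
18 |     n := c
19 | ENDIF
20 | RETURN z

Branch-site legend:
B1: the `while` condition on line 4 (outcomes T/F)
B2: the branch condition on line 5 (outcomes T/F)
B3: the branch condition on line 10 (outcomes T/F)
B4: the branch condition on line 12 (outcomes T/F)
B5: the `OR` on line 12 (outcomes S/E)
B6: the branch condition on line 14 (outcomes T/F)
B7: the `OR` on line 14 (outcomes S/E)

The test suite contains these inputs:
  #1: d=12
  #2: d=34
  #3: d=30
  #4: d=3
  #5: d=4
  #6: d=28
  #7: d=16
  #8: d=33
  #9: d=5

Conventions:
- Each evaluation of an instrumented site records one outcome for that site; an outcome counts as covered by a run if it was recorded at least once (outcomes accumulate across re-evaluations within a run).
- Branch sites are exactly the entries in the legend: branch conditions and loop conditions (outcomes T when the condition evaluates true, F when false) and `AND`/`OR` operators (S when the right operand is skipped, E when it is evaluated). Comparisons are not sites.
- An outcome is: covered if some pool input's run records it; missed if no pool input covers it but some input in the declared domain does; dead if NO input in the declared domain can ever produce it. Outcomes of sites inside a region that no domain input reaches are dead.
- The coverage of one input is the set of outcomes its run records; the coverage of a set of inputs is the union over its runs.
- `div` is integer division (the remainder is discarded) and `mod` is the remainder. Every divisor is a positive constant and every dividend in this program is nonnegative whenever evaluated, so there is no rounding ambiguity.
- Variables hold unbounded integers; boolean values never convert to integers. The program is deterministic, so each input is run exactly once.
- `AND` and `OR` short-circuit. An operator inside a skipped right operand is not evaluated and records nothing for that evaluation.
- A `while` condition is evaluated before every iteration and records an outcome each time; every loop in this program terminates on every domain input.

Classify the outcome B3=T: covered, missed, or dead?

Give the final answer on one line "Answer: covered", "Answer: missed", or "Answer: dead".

no pool input records B3=T
but domain input (d=19) does record it -> reachable, so missed

Answer: missed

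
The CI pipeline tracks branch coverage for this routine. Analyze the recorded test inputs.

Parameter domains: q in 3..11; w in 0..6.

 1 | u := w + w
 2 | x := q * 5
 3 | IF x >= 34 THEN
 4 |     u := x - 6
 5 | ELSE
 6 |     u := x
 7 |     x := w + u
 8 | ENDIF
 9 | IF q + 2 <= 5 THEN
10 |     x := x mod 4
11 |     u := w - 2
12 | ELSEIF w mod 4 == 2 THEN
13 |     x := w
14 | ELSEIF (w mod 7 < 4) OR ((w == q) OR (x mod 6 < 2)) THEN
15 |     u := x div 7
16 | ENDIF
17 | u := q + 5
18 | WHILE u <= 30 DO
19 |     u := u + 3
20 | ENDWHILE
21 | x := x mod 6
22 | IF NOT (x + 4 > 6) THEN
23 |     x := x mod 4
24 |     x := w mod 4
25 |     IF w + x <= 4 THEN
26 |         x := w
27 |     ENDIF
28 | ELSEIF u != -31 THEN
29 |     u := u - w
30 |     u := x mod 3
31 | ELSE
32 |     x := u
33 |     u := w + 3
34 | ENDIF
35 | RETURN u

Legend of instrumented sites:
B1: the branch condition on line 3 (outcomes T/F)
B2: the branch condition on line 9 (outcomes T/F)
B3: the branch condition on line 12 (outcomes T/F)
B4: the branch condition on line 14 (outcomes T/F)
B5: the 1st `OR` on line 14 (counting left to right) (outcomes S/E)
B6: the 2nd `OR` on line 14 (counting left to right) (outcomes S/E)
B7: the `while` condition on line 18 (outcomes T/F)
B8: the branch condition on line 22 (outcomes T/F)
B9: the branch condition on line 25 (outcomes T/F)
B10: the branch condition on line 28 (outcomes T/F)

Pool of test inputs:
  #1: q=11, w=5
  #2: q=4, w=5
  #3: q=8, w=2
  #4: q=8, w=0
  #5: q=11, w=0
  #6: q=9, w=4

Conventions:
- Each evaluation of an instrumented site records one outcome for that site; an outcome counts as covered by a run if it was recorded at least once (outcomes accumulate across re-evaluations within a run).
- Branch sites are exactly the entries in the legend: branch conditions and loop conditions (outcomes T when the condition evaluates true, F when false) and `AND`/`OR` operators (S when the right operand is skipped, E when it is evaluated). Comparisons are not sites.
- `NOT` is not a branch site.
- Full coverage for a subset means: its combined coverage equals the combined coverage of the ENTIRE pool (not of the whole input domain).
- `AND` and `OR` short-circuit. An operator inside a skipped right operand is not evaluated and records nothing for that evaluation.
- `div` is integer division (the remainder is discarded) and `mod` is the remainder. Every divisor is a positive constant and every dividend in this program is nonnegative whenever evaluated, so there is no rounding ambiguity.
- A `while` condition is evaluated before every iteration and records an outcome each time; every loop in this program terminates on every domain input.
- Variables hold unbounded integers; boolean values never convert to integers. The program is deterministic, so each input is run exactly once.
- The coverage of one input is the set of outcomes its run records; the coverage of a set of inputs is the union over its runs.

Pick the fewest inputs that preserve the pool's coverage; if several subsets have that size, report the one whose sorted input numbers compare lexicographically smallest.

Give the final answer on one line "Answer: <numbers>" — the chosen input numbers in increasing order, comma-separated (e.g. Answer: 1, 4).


run #1 (q=11, w=5) runs B1->T, B2->F, B3->F, B5->E, B6->E, B4->T, B7->T, B7->T, B7->T, B7->T, B7->T, B7->F, B8->T, B9->F; records B1=T, B2=F, B3=F, B4=T, B5=E, B6=E, B7=T, B7=F, B8=T, B9=F
run #2 (q=4, w=5) runs B1->F, B2->F, B3->F, B5->E, B6->E, B4->T, B7->T, B7->T, B7->T, B7->T, B7->T, B7->T, B7->T, B7->T, ...; records B1=F, B2=F, B3=F, B4=T, B5=E, B6=E, B7=T, B7=F, B8=T, B9=F
run #3 (q=8, w=2) runs B1->T, B2->F, B3->T, B7->T, B7->T, B7->T, B7->T, B7->T, B7->T, B7->F, B8->T, B9->T; records B1=T, B2=F, B3=T, B7=T, B7=F, B8=T, B9=T
run #4 (q=8, w=0) runs B1->T, B2->F, B3->F, B5->S, B4->T, B7->T, B7->T, B7->T, B7->T, B7->T, B7->T, B7->F, B8->F, B10->T; records B1=T, B2=F, B3=F, B4=T, B5=S, B7=T, B7=F, B8=F, B10=T
run #5 (q=11, w=0) runs B1->T, B2->F, B3->F, B5->S, B4->T, B7->T, B7->T, B7->T, B7->T, B7->T, B7->F, B8->T, B9->T; records B1=T, B2=F, B3=F, B4=T, B5=S, B7=T, B7=F, B8=T, B9=T
run #6 (q=9, w=4) runs B1->T, B2->F, B3->F, B5->E, B6->E, B4->F, B7->T, B7->T, B7->T, B7->T, B7->T, B7->T, B7->F, B8->F, ...; records B1=T, B2=F, B3=F, B4=F, B5=E, B6=E, B7=T, B7=F, B8=F, B10=T
union over all inputs: B1=T, B1=F, B2=F, B3=T, B3=F, B4=T, B4=F, B5=S, B5=E, B6=E, B7=T, B7=F, B8=T, B8=F, B9=T, B9=F, B10=T (17 outcomes)
no size-1 subset reaches all 17 outcomes (best union: 10/17)
no size-2 subset reaches all 17 outcomes (best union: 14/17)
no size-3 subset reaches all 17 outcomes (best union: 16/17)
at size 4, {2, 3, 4, 6} reaches all 17 outcomes; every lexicographically earlier size-4 subset fails
Answer: 2, 3, 4, 6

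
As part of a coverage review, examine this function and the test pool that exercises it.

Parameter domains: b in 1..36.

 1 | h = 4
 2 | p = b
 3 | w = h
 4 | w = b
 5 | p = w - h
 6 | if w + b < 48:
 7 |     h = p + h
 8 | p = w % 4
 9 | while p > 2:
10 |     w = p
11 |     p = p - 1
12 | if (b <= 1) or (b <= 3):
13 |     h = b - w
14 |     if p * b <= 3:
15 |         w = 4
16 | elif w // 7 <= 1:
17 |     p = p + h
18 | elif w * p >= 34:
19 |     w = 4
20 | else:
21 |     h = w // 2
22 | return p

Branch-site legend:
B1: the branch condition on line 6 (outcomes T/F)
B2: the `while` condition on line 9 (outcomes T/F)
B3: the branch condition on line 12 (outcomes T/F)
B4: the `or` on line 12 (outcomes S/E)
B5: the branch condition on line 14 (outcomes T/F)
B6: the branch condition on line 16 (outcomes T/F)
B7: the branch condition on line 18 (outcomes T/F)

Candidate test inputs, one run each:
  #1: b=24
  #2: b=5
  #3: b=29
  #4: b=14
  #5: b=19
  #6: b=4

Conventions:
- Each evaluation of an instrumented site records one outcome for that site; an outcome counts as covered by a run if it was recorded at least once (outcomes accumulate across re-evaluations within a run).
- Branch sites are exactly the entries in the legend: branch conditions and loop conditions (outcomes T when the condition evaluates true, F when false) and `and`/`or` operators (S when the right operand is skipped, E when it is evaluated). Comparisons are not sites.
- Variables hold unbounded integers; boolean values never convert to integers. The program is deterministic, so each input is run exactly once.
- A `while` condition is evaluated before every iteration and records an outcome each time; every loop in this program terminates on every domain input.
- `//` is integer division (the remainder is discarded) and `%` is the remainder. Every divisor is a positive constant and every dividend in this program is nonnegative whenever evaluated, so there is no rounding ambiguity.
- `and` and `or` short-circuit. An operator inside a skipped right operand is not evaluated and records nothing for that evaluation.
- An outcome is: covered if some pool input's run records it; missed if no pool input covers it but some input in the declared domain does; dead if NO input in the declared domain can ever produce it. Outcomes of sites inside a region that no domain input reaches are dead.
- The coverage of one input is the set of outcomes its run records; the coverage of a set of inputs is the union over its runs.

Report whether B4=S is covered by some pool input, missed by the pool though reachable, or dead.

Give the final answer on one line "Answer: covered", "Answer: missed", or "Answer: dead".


no pool input records B4=S
but domain input (b=1) does record it -> reachable, so missed
Answer: missed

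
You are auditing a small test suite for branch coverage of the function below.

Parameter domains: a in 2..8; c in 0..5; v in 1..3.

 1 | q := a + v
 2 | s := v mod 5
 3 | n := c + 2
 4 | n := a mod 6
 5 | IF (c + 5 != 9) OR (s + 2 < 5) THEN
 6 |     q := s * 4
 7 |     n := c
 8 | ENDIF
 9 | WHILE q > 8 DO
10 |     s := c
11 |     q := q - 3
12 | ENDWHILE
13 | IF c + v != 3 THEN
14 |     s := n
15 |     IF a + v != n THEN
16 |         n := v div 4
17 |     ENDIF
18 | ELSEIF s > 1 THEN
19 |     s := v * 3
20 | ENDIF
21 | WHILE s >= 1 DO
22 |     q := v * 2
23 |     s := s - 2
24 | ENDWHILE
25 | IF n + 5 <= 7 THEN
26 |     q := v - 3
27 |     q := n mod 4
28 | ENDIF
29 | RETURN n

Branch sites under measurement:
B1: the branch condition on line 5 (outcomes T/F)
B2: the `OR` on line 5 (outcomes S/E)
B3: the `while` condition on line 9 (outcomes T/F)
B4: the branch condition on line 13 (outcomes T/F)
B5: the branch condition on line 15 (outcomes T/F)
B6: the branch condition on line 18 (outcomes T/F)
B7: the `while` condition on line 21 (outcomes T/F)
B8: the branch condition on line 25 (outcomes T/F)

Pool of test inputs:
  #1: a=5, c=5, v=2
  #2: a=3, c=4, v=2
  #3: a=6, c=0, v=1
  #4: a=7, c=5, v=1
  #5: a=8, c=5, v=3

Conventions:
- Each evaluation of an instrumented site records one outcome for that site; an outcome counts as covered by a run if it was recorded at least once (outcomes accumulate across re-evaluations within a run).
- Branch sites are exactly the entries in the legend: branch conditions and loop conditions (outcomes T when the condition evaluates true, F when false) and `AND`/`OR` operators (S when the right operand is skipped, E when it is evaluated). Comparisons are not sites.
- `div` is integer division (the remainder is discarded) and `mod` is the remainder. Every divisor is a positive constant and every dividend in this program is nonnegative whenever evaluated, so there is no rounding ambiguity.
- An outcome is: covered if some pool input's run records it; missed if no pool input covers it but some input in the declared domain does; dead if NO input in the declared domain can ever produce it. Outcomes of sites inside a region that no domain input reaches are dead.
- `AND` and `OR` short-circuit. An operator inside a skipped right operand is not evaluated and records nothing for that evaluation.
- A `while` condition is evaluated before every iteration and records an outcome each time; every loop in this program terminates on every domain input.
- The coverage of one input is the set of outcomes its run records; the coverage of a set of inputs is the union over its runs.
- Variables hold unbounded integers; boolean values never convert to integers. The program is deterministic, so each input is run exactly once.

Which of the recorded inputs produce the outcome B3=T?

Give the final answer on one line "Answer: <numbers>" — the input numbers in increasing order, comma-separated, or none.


input #1 (a=5, c=5, v=2): misses B3=T
input #2 (a=3, c=4, v=2): misses B3=T
input #3 (a=6, c=0, v=1): misses B3=T
input #4 (a=7, c=5, v=1): misses B3=T
input #5 (a=8, c=5, v=3): covers B3=T
Answer: 5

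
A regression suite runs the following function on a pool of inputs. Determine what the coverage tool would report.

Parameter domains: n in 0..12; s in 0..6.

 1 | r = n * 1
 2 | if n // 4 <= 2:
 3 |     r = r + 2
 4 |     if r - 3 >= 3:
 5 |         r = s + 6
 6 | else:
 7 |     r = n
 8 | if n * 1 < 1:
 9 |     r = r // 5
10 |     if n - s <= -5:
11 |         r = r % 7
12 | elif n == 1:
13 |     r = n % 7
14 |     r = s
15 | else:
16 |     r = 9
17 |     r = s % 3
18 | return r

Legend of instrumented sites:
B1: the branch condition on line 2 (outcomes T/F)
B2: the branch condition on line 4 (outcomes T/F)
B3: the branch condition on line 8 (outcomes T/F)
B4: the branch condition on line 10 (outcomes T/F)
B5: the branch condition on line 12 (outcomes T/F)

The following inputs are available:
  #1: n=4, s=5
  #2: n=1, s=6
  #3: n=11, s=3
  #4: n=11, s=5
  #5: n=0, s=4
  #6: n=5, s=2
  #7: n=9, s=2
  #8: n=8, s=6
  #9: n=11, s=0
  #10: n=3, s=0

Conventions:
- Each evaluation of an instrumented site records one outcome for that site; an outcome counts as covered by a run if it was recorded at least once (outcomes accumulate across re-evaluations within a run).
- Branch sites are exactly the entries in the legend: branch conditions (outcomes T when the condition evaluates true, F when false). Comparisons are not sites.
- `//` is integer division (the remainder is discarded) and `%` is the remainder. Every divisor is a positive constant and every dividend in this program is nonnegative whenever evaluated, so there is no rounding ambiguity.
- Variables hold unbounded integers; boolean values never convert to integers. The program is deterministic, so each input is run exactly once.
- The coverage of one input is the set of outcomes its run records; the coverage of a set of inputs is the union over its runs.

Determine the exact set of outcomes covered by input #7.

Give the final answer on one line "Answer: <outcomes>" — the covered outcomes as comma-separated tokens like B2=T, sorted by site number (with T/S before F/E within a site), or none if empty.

Tracing the run of input #7 (n=9, s=2):
  B1->T, B2->T, B3->F, B5->F
deduplicating events, the covered set is: B1=T, B2=T, B3=F, B5=F

Answer: B1=T, B2=T, B3=F, B5=F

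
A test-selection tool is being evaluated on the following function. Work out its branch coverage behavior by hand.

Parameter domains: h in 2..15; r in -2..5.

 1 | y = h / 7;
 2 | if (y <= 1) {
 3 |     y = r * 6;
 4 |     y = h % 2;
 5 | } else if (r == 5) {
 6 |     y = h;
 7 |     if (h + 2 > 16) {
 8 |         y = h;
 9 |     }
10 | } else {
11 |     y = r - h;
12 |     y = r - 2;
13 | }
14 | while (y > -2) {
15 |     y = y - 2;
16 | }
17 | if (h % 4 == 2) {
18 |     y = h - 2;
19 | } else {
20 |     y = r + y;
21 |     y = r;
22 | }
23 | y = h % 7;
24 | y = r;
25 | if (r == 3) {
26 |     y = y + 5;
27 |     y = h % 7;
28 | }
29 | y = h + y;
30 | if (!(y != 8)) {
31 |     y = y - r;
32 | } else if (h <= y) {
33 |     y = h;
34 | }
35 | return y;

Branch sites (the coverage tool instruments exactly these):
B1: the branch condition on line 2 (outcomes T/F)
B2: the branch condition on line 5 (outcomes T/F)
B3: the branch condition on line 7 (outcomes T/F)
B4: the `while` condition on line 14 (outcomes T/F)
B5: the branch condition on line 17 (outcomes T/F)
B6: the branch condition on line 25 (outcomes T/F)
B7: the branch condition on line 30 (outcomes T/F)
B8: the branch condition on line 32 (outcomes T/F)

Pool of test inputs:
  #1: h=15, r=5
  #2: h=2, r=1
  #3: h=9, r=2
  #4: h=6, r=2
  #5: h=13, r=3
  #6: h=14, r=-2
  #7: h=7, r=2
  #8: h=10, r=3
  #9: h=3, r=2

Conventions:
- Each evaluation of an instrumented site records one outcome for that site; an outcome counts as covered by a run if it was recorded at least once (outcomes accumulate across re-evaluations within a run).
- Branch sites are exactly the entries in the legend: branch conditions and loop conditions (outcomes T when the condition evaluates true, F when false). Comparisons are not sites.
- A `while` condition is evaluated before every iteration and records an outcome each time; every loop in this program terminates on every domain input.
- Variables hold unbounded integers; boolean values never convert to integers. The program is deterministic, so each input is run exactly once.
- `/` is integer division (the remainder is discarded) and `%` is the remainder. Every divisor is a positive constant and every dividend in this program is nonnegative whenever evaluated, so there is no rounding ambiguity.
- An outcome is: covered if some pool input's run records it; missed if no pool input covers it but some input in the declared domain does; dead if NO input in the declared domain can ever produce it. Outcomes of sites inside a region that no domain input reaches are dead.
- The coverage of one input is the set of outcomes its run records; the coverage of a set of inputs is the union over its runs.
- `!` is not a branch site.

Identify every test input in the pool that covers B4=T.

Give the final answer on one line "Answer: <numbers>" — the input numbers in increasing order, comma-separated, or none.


input #1 (h=15, r=5): produces B4=T
input #2 (h=2, r=1): produces B4=T
input #3 (h=9, r=2): produces B4=T
input #4 (h=6, r=2): produces B4=T
input #5 (h=13, r=3): produces B4=T
input #6 (h=14, r=-2): does not produce B4=T
input #7 (h=7, r=2): produces B4=T
input #8 (h=10, r=3): produces B4=T
input #9 (h=3, r=2): produces B4=T
Answer: 1, 2, 3, 4, 5, 7, 8, 9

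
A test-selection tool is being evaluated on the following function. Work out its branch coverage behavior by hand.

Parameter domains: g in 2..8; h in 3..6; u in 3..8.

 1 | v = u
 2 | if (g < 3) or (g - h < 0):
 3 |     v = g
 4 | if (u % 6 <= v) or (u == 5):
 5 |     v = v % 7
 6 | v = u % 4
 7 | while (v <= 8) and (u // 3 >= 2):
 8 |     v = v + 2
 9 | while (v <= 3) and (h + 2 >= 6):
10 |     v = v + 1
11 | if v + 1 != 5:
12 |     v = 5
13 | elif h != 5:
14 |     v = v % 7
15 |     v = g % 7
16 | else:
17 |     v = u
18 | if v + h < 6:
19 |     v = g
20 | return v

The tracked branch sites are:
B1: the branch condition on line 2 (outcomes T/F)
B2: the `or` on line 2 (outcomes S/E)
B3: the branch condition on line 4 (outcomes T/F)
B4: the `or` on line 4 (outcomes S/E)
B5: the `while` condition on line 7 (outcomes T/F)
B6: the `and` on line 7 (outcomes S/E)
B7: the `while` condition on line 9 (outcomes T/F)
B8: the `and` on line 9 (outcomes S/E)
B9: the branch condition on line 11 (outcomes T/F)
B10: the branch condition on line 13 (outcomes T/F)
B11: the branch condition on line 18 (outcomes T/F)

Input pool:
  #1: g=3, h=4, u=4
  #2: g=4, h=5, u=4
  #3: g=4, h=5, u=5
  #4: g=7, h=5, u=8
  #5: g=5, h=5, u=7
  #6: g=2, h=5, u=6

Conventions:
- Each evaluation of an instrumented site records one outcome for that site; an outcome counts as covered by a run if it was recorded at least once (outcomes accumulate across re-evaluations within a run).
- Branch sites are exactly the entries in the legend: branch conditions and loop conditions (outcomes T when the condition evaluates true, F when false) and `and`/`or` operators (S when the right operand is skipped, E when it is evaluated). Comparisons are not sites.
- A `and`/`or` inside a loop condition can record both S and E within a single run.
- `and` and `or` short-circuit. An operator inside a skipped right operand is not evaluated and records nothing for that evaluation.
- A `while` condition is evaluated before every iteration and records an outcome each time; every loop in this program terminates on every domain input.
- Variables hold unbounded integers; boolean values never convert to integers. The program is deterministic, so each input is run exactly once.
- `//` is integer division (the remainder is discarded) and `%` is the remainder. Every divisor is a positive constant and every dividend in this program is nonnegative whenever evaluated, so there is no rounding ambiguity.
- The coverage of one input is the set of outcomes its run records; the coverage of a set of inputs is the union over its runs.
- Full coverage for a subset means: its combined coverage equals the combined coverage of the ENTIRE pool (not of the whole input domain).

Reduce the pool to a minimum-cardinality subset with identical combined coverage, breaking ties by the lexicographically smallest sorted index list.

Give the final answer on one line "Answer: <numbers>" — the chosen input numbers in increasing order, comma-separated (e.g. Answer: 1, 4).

run #1 (g=3, h=4, u=4) runs B2->E, B1->T, B4->E, B3->F, B6->E, B5->F, B8->E, B7->T, B8->E, B7->T, B8->E, B7->T, B8->E, B7->T, ...; records B1=T, B2=E, B3=F, B4=E, B5=F, B6=E, B7=T, B7=F, B8=S, B8=E, B9=F, B10=T, B11=F
run #2 (g=4, h=5, u=4) runs B2->E, B1->T, B4->S, B3->T, B6->E, B5->F, B8->E, B7->T, B8->E, B7->T, B8->E, B7->T, B8->E, B7->T, ...; records B1=T, B2=E, B3=T, B4=S, B5=F, B6=E, B7=T, B7=F, B8=S, B8=E, B9=F, B10=F, B11=F
run #3 (g=4, h=5, u=5) runs B2->E, B1->T, B4->E, B3->T, B6->E, B5->F, B8->E, B7->T, B8->E, B7->T, B8->E, B7->T, B8->S, B7->F, ...; records B1=T, B2=E, B3=T, B4=E, B5=F, B6=E, B7=T, B7=F, B8=S, B8=E, B9=F, B10=F, B11=F
run #4 (g=7, h=5, u=8) runs B2->E, B1->F, B4->S, B3->T, B6->E, B5->T, B6->E, B5->T, B6->E, B5->T, B6->E, B5->T, B6->E, B5->T, ...; records B1=F, B2=E, B3=T, B4=S, B5=T, B5=F, B6=S, B6=E, B7=F, B8=S, B9=T, B11=F
run #5 (g=5, h=5, u=7) runs B2->E, B1->F, B4->S, B3->T, B6->E, B5->T, B6->E, B5->T, B6->E, B5->T, B6->S, B5->F, B8->S, B7->F, ...; records B1=F, B2=E, B3=T, B4=S, B5=T, B5=F, B6=S, B6=E, B7=F, B8=S, B9=T, B11=F
run #6 (g=2, h=5, u=6) runs B2->S, B1->T, B4->S, B3->T, B6->E, B5->T, B6->E, B5->T, B6->E, B5->T, B6->E, B5->T, B6->S, B5->F, ...; records B1=T, B2=S, B3=T, B4=S, B5=T, B5=F, B6=S, B6=E, B7=F, B8=S, B9=T, B11=F
the full pool covers 21 outcomes: B1=T, B1=F, B2=S, B2=E, B3=T, B3=F, B4=S, B4=E, B5=T, B5=F, B6=S, B6=E, B7=T, B7=F, B8=S, B8=E, B9=T, B9=F, B10=T, B10=F, B11=F
size 1 is not enough: best union over all size-1 subsets is 13/21
size 2 is not enough: best union over all size-2 subsets is 19/21
size 3 is not enough: best union over all size-3 subsets is 20/21
at size 4, {1, 2, 4, 6} reaches all 21 outcomes; every lexicographically earlier size-4 subset fails

Answer: 1, 2, 4, 6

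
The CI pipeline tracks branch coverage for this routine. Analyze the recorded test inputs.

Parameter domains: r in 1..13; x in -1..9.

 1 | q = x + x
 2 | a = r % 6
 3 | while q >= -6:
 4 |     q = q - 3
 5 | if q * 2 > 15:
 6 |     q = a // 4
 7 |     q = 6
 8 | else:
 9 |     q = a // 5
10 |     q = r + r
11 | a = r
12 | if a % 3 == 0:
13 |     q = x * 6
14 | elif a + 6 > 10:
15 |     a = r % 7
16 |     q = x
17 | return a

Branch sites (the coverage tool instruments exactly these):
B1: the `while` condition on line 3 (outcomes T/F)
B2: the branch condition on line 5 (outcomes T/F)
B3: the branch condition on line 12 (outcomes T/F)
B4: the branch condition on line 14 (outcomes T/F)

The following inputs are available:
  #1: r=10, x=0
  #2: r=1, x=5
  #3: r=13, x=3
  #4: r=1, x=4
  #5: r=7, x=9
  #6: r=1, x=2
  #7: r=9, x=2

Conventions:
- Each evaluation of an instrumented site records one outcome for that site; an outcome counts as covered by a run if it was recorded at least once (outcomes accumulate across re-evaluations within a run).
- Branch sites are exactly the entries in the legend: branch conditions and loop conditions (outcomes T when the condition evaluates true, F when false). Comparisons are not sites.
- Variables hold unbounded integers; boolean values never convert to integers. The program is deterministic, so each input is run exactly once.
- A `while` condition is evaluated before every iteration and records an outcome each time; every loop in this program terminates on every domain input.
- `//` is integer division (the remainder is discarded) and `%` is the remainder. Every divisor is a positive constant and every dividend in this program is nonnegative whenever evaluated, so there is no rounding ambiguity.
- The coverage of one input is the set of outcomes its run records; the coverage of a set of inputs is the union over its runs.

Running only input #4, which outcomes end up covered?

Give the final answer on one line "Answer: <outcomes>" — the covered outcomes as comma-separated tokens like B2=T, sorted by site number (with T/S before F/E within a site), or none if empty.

Tracing the run of input #4 (r=1, x=4):
  B1->T, B1->T, B1->T, B1->T, B1->T, B1->F, B2->F, B3->F, B4->F
distinct outcomes covered: B1=T, B1=F, B2=F, B3=F, B4=F

Answer: B1=T, B1=F, B2=F, B3=F, B4=F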